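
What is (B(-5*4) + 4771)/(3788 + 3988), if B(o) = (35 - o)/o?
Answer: 19073/31104 ≈ 0.61320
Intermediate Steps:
B(o) = (35 - o)/o
(B(-5*4) + 4771)/(3788 + 3988) = ((35 - (-5)*4)/((-5*4)) + 4771)/(3788 + 3988) = ((35 - 1*(-20))/(-20) + 4771)/7776 = (-(35 + 20)/20 + 4771)*(1/7776) = (-1/20*55 + 4771)*(1/7776) = (-11/4 + 4771)*(1/7776) = (19073/4)*(1/7776) = 19073/31104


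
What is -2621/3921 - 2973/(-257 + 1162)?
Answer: -14029138/3548505 ≈ -3.9535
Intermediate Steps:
-2621/3921 - 2973/(-257 + 1162) = -2621*1/3921 - 2973/905 = -2621/3921 - 2973*1/905 = -2621/3921 - 2973/905 = -14029138/3548505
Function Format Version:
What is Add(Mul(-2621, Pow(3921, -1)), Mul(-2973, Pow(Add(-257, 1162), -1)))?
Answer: Rational(-14029138, 3548505) ≈ -3.9535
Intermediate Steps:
Add(Mul(-2621, Pow(3921, -1)), Mul(-2973, Pow(Add(-257, 1162), -1))) = Add(Mul(-2621, Rational(1, 3921)), Mul(-2973, Pow(905, -1))) = Add(Rational(-2621, 3921), Mul(-2973, Rational(1, 905))) = Add(Rational(-2621, 3921), Rational(-2973, 905)) = Rational(-14029138, 3548505)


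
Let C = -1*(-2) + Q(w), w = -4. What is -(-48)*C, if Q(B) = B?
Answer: -96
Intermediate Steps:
C = -2 (C = -1*(-2) - 4 = 2 - 4 = -2)
-(-48)*C = -(-48)*(-2) = -16*6 = -96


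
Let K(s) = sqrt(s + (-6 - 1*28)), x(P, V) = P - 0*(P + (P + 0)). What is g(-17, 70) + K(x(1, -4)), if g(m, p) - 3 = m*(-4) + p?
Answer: 141 + I*sqrt(33) ≈ 141.0 + 5.7446*I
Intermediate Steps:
g(m, p) = 3 + p - 4*m (g(m, p) = 3 + (m*(-4) + p) = 3 + (-4*m + p) = 3 + (p - 4*m) = 3 + p - 4*m)
x(P, V) = P (x(P, V) = P - 0*(P + P) = P - 0*2*P = P - 1*0 = P + 0 = P)
K(s) = sqrt(-34 + s) (K(s) = sqrt(s + (-6 - 28)) = sqrt(s - 34) = sqrt(-34 + s))
g(-17, 70) + K(x(1, -4)) = (3 + 70 - 4*(-17)) + sqrt(-34 + 1) = (3 + 70 + 68) + sqrt(-33) = 141 + I*sqrt(33)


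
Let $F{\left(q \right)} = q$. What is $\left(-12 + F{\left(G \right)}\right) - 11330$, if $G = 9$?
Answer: $-11333$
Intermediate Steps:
$\left(-12 + F{\left(G \right)}\right) - 11330 = \left(-12 + 9\right) - 11330 = -3 - 11330 = -11333$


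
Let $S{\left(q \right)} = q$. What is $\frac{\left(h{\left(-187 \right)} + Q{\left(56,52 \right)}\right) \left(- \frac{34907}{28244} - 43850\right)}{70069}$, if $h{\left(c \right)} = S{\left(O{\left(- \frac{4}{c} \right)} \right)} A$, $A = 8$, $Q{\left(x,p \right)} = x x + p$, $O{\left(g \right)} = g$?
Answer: $- \frac{184599822855429}{92519598083} \approx -1995.3$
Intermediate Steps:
$Q{\left(x,p \right)} = p + x^{2}$ ($Q{\left(x,p \right)} = x^{2} + p = p + x^{2}$)
$h{\left(c \right)} = - \frac{32}{c}$ ($h{\left(c \right)} = - \frac{4}{c} 8 = - \frac{32}{c}$)
$\frac{\left(h{\left(-187 \right)} + Q{\left(56,52 \right)}\right) \left(- \frac{34907}{28244} - 43850\right)}{70069} = \frac{\left(- \frac{32}{-187} + \left(52 + 56^{2}\right)\right) \left(- \frac{34907}{28244} - 43850\right)}{70069} = \left(\left(-32\right) \left(- \frac{1}{187}\right) + \left(52 + 3136\right)\right) \left(\left(-34907\right) \frac{1}{28244} - 43850\right) \frac{1}{70069} = \left(\frac{32}{187} + 3188\right) \left(- \frac{34907}{28244} - 43850\right) \frac{1}{70069} = \frac{596188}{187} \left(- \frac{1238534307}{28244}\right) \frac{1}{70069} = \left(- \frac{184599822855429}{1320407}\right) \frac{1}{70069} = - \frac{184599822855429}{92519598083}$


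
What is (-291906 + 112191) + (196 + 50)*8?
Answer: -177747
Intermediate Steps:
(-291906 + 112191) + (196 + 50)*8 = -179715 + 246*8 = -179715 + 1968 = -177747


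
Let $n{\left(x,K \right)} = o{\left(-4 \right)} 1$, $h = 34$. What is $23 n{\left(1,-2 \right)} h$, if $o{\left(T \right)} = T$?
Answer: $-3128$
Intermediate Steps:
$n{\left(x,K \right)} = -4$ ($n{\left(x,K \right)} = \left(-4\right) 1 = -4$)
$23 n{\left(1,-2 \right)} h = 23 \left(-4\right) 34 = \left(-92\right) 34 = -3128$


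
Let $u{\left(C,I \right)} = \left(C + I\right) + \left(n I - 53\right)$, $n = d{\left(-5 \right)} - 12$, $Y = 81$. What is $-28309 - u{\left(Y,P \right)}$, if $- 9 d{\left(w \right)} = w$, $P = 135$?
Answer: $-26927$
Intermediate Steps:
$d{\left(w \right)} = - \frac{w}{9}$
$n = - \frac{103}{9}$ ($n = \left(- \frac{1}{9}\right) \left(-5\right) - 12 = \frac{5}{9} - 12 = - \frac{103}{9} \approx -11.444$)
$u{\left(C,I \right)} = -53 + C - \frac{94 I}{9}$ ($u{\left(C,I \right)} = \left(C + I\right) - \left(53 + \frac{103 I}{9}\right) = -53 + C - \frac{94 I}{9}$)
$-28309 - u{\left(Y,P \right)} = -28309 - \left(-53 + 81 - 1410\right) = -28309 - -1382 = -28309 + 1382 = -26927$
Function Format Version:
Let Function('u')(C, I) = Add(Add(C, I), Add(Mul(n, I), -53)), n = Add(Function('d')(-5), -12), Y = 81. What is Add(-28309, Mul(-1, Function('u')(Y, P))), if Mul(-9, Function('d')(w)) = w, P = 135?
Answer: -26927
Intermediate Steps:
Function('d')(w) = Mul(Rational(-1, 9), w)
n = Rational(-103, 9) (n = Add(Mul(Rational(-1, 9), -5), -12) = Add(Rational(5, 9), -12) = Rational(-103, 9) ≈ -11.444)
Function('u')(C, I) = Add(-53, C, Mul(Rational(-94, 9), I)) (Function('u')(C, I) = Add(Add(C, I), Add(Mul(Rational(-103, 9), I), -53)) = Add(Add(C, I), Add(-53, Mul(Rational(-103, 9), I))) = Add(-53, C, Mul(Rational(-94, 9), I)))
Add(-28309, Mul(-1, Function('u')(Y, P))) = Add(-28309, Mul(-1, Add(-53, 81, Mul(Rational(-94, 9), 135)))) = Add(-28309, Mul(-1, Add(-53, 81, -1410))) = Add(-28309, Mul(-1, -1382)) = Add(-28309, 1382) = -26927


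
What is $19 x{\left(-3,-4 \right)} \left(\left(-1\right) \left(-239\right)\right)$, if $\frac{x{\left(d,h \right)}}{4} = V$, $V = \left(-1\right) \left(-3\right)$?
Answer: $54492$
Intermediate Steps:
$V = 3$
$x{\left(d,h \right)} = 12$ ($x{\left(d,h \right)} = 4 \cdot 3 = 12$)
$19 x{\left(-3,-4 \right)} \left(\left(-1\right) \left(-239\right)\right) = 19 \cdot 12 \left(\left(-1\right) \left(-239\right)\right) = 228 \cdot 239 = 54492$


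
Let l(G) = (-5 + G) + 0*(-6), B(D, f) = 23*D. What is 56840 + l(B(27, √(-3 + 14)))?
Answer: 57456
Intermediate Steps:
l(G) = -5 + G (l(G) = (-5 + G) + 0 = -5 + G)
56840 + l(B(27, √(-3 + 14))) = 56840 + (-5 + 23*27) = 56840 + (-5 + 621) = 56840 + 616 = 57456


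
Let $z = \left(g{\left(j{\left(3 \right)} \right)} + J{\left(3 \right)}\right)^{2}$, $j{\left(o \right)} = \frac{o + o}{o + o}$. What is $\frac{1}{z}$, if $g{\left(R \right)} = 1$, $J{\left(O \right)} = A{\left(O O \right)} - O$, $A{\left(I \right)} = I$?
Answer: $\frac{1}{49} \approx 0.020408$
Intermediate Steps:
$j{\left(o \right)} = 1$ ($j{\left(o \right)} = \frac{2 o}{2 o} = 2 o \frac{1}{2 o} = 1$)
$J{\left(O \right)} = O^{2} - O$ ($J{\left(O \right)} = O O - O = O^{2} - O$)
$z = 49$ ($z = \left(1 + 3 \left(-1 + 3\right)\right)^{2} = \left(1 + 3 \cdot 2\right)^{2} = \left(1 + 6\right)^{2} = 7^{2} = 49$)
$\frac{1}{z} = \frac{1}{49}$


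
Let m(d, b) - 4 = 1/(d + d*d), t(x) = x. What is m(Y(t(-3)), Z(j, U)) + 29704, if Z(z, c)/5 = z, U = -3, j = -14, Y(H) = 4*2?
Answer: 2138977/72 ≈ 29708.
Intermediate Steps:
Y(H) = 8
Z(z, c) = 5*z
m(d, b) = 4 + 1/(d + d²) (m(d, b) = 4 + 1/(d + d*d) = 4 + 1/(d + d²))
m(Y(t(-3)), Z(j, U)) + 29704 = (1 + 4*8 + 4*8²)/(8*(1 + 8)) + 29704 = (⅛)*(1 + 32 + 4*64)/9 + 29704 = (⅛)*(⅑)*(1 + 32 + 256) + 29704 = (⅛)*(⅑)*289 + 29704 = 289/72 + 29704 = 2138977/72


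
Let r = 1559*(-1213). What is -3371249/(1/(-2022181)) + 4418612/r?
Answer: 12891925057130223011/1891067 ≈ 6.8173e+12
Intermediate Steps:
r = -1891067
-3371249/(1/(-2022181)) + 4418612/r = -3371249/(1/(-2022181)) + 4418612/(-1891067) = -3371249/(-1/2022181) + 4418612*(-1/1891067) = -3371249*(-2022181) - 4418612/1891067 = 6817275674069 - 4418612/1891067 = 12891925057130223011/1891067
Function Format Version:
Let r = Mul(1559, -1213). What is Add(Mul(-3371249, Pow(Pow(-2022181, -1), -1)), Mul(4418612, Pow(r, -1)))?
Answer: Rational(12891925057130223011, 1891067) ≈ 6.8173e+12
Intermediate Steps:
r = -1891067
Add(Mul(-3371249, Pow(Pow(-2022181, -1), -1)), Mul(4418612, Pow(r, -1))) = Add(Mul(-3371249, Pow(Pow(-2022181, -1), -1)), Mul(4418612, Pow(-1891067, -1))) = Add(Mul(-3371249, Pow(Rational(-1, 2022181), -1)), Mul(4418612, Rational(-1, 1891067))) = Add(Mul(-3371249, -2022181), Rational(-4418612, 1891067)) = Add(6817275674069, Rational(-4418612, 1891067)) = Rational(12891925057130223011, 1891067)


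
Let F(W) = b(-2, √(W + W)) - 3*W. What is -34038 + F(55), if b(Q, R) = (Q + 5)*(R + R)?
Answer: -34203 + 6*√110 ≈ -34140.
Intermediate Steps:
b(Q, R) = 2*R*(5 + Q) (b(Q, R) = (5 + Q)*(2*R) = 2*R*(5 + Q))
F(W) = -3*W + 6*√2*√W (F(W) = 2*√(W + W)*(5 - 2) - 3*W = 2*√(2*W)*3 - 3*W = 2*(√2*√W)*3 - 3*W = 6*√2*√W - 3*W = -3*W + 6*√2*√W)
-34038 + F(55) = -34038 + (-3*55 + 6*√2*√55) = -34038 + (-165 + 6*√110) = -34203 + 6*√110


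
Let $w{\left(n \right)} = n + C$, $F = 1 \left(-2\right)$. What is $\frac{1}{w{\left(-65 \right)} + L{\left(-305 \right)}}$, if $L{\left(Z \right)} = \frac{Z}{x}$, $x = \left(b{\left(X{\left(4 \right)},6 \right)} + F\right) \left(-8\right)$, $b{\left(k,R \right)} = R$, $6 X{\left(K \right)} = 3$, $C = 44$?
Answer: $- \frac{32}{367} \approx -0.087193$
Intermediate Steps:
$X{\left(K \right)} = \frac{1}{2}$ ($X{\left(K \right)} = \frac{1}{6} \cdot 3 = \frac{1}{2}$)
$F = -2$
$x = -32$ ($x = \left(6 - 2\right) \left(-8\right) = 4 \left(-8\right) = -32$)
$w{\left(n \right)} = 44 + n$ ($w{\left(n \right)} = n + 44 = 44 + n$)
$L{\left(Z \right)} = - \frac{Z}{32}$ ($L{\left(Z \right)} = \frac{Z}{-32} = Z \left(- \frac{1}{32}\right) = - \frac{Z}{32}$)
$\frac{1}{w{\left(-65 \right)} + L{\left(-305 \right)}} = \frac{1}{\left(44 - 65\right) - - \frac{305}{32}} = \frac{1}{-21 + \frac{305}{32}} = \frac{1}{- \frac{367}{32}} = - \frac{32}{367}$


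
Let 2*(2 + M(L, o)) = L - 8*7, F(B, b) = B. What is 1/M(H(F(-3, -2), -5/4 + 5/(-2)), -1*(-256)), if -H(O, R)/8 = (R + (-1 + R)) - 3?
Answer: 1/16 ≈ 0.062500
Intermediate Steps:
H(O, R) = 32 - 16*R (H(O, R) = -8*((R + (-1 + R)) - 3) = -8*((-1 + 2*R) - 3) = -8*(-4 + 2*R) = 32 - 16*R)
M(L, o) = -30 + L/2 (M(L, o) = -2 + (L - 8*7)/2 = -2 + (L - 56)/2 = -2 + (-56 + L)/2 = -2 + (-28 + L/2) = -30 + L/2)
1/M(H(F(-3, -2), -5/4 + 5/(-2)), -1*(-256)) = 1/(-30 + (32 - 16*(-5/4 + 5/(-2)))/2) = 1/(-30 + (32 - 16*(-5*¼ + 5*(-½)))/2) = 1/(-30 + (32 - 16*(-5/4 - 5/2))/2) = 1/(-30 + (32 - 16*(-15/4))/2) = 1/(-30 + (32 + 60)/2) = 1/(-30 + (½)*92) = 1/(-30 + 46) = 1/16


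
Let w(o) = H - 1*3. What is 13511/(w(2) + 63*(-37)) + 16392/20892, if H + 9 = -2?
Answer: -20319381/4082645 ≈ -4.9770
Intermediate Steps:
H = -11 (H = -9 - 2 = -11)
w(o) = -14 (w(o) = -11 - 1*3 = -11 - 3 = -14)
13511/(w(2) + 63*(-37)) + 16392/20892 = 13511/(-14 + 63*(-37)) + 16392/20892 = 13511/(-14 - 2331) + 16392*(1/20892) = 13511/(-2345) + 1366/1741 = 13511*(-1/2345) + 1366/1741 = -13511/2345 + 1366/1741 = -20319381/4082645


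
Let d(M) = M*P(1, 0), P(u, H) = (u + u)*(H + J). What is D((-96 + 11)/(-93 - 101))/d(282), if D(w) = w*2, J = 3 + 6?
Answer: 85/492372 ≈ 0.00017263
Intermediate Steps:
J = 9
P(u, H) = 2*u*(9 + H) (P(u, H) = (u + u)*(H + 9) = (2*u)*(9 + H) = 2*u*(9 + H))
d(M) = 18*M (d(M) = M*(2*1*(9 + 0)) = M*(2*1*9) = M*18 = 18*M)
D(w) = 2*w
D((-96 + 11)/(-93 - 101))/d(282) = (2*((-96 + 11)/(-93 - 101)))/((18*282)) = (2*(-85/(-194)))/5076 = (2*(-85*(-1/194)))*(1/5076) = (2*(85/194))*(1/5076) = (85/97)*(1/5076) = 85/492372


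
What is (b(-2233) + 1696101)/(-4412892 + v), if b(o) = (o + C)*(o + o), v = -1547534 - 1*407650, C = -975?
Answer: -1456639/578916 ≈ -2.5161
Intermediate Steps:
v = -1955184 (v = -1547534 - 407650 = -1955184)
b(o) = 2*o*(-975 + o) (b(o) = (o - 975)*(o + o) = (-975 + o)*(2*o) = 2*o*(-975 + o))
(b(-2233) + 1696101)/(-4412892 + v) = (2*(-2233)*(-975 - 2233) + 1696101)/(-4412892 - 1955184) = (2*(-2233)*(-3208) + 1696101)/(-6368076) = (14326928 + 1696101)*(-1/6368076) = 16023029*(-1/6368076) = -1456639/578916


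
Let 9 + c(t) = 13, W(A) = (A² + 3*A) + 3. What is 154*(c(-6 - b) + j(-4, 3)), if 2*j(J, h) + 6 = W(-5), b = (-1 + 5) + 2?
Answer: 1155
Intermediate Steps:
b = 6 (b = 4 + 2 = 6)
W(A) = 3 + A² + 3*A
c(t) = 4 (c(t) = -9 + 13 = 4)
j(J, h) = 7/2 (j(J, h) = -3 + (3 + (-5)² + 3*(-5))/2 = -3 + (3 + 25 - 15)/2 = -3 + (½)*13 = -3 + 13/2 = 7/2)
154*(c(-6 - b) + j(-4, 3)) = 154*(4 + 7/2) = 154*(15/2) = 1155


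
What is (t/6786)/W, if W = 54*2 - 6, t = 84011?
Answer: 84011/692172 ≈ 0.12137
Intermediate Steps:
W = 102 (W = 108 - 6 = 102)
(t/6786)/W = (84011/6786)/102 = (84011*(1/6786))*(1/102) = (84011/6786)*(1/102) = 84011/692172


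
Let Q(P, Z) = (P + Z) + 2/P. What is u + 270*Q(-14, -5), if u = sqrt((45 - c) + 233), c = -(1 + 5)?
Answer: -36180/7 + 2*sqrt(71) ≈ -5151.7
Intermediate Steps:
c = -6 (c = -1*6 = -6)
Q(P, Z) = P + Z + 2/P
u = 2*sqrt(71) (u = sqrt((45 - 1*(-6)) + 233) = sqrt((45 + 6) + 233) = sqrt(51 + 233) = sqrt(284) = 2*sqrt(71) ≈ 16.852)
u + 270*Q(-14, -5) = 2*sqrt(71) + 270*(-14 - 5 + 2/(-14)) = 2*sqrt(71) + 270*(-14 - 5 + 2*(-1/14)) = 2*sqrt(71) + 270*(-14 - 5 - 1/7) = 2*sqrt(71) + 270*(-134/7) = 2*sqrt(71) - 36180/7 = -36180/7 + 2*sqrt(71)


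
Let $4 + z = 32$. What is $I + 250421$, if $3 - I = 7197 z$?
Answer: $48908$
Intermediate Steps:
$z = 28$ ($z = -4 + 32 = 28$)
$I = -201513$ ($I = 3 - 7197 \cdot 28 = 3 - 201516 = -201513$)
$I + 250421 = -201513 + 250421 = 48908$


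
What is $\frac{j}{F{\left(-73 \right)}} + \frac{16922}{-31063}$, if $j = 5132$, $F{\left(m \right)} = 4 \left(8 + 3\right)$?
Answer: $\frac{39667687}{341693} \approx 116.09$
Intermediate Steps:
$F{\left(m \right)} = 44$ ($F{\left(m \right)} = 4 \cdot 11 = 44$)
$\frac{j}{F{\left(-73 \right)}} + \frac{16922}{-31063} = \frac{5132}{44} + \frac{16922}{-31063} = 5132 \cdot \frac{1}{44} + 16922 \left(- \frac{1}{31063}\right) = \frac{1283}{11} - \frac{16922}{31063} = \frac{39667687}{341693}$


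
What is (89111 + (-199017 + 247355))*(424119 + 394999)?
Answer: 112586949982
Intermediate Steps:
(89111 + (-199017 + 247355))*(424119 + 394999) = (89111 + 48338)*819118 = 137449*819118 = 112586949982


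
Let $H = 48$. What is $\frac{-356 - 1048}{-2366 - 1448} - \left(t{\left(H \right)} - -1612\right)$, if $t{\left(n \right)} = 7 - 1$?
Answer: $- \frac{3084824}{1907} \approx -1617.6$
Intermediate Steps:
$t{\left(n \right)} = 6$
$\frac{-356 - 1048}{-2366 - 1448} - \left(t{\left(H \right)} - -1612\right) = \frac{-356 - 1048}{-2366 - 1448} - \left(6 - -1612\right) = - \frac{1404}{-3814} - \left(6 + 1612\right) = \left(-1404\right) \left(- \frac{1}{3814}\right) - 1618 = \frac{702}{1907} - 1618 = - \frac{3084824}{1907}$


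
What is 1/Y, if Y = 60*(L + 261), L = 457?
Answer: 1/43080 ≈ 2.3213e-5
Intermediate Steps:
Y = 43080 (Y = 60*(457 + 261) = 60*718 = 43080)
1/Y = 1/43080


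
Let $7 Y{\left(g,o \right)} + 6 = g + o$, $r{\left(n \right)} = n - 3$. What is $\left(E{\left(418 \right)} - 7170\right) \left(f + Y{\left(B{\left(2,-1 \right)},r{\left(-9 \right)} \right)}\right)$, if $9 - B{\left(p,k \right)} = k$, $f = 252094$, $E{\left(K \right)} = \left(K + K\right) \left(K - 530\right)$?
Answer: $- \frac{177880249300}{7} \approx -2.5411 \cdot 10^{10}$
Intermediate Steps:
$E{\left(K \right)} = 2 K \left(-530 + K\right)$
$B{\left(p,k \right)} = 9 - k$
$r{\left(n \right)} = -3 + n$ ($r{\left(n \right)} = n - 3 = -3 + n$)
$Y{\left(g,o \right)} = - \frac{6}{7} + \frac{g}{7} + \frac{o}{7}$ ($Y{\left(g,o \right)} = - \frac{6}{7} + \frac{g + o}{7} = - \frac{6}{7} + \left(\frac{g}{7} + \frac{o}{7}\right) = - \frac{6}{7} + \frac{g}{7} + \frac{o}{7}$)
$\left(E{\left(418 \right)} - 7170\right) \left(f + Y{\left(B{\left(2,-1 \right)},r{\left(-9 \right)} \right)}\right) = \left(2 \cdot 418 \left(-530 + 418\right) - 7170\right) \left(252094 + \left(- \frac{6}{7} + \frac{9 - -1}{7} + \frac{-3 - 9}{7}\right)\right) = \left(2 \cdot 418 \left(-112\right) - 7170\right) \left(252094 + \left(- \frac{6}{7} + \frac{9 + 1}{7} + \frac{1}{7} \left(-12\right)\right)\right) = \left(-93632 - 7170\right) \left(252094 - \frac{8}{7}\right) = - 100802 \left(252094 - \frac{8}{7}\right) = \left(-100802\right) \frac{1764650}{7} = - \frac{177880249300}{7}$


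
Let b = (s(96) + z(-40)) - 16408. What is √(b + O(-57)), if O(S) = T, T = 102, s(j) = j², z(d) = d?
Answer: I*√7130 ≈ 84.439*I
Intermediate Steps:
O(S) = 102
b = -7232 (b = (96² - 40) - 16408 = (9216 - 40) - 16408 = 9176 - 16408 = -7232)
√(b + O(-57)) = √(-7232 + 102) = √(-7130) = I*√7130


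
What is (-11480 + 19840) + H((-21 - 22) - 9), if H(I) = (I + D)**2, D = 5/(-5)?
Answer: 11169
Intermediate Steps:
D = -1 (D = 5*(-1/5) = -1)
H(I) = (-1 + I)**2 (H(I) = (I - 1)**2 = (-1 + I)**2)
(-11480 + 19840) + H((-21 - 22) - 9) = (-11480 + 19840) + (-1 + ((-21 - 22) - 9))**2 = 8360 + (-1 + (-43 - 9))**2 = 8360 + (-1 - 52)**2 = 8360 + (-53)**2 = 8360 + 2809 = 11169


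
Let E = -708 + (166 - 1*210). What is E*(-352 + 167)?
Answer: 139120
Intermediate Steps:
E = -752 (E = -708 + (166 - 210) = -708 - 44 = -752)
E*(-352 + 167) = -752*(-352 + 167) = -752*(-185) = 139120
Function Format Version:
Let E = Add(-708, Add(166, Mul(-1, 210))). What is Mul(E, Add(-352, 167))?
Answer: 139120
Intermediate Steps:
E = -752 (E = Add(-708, Add(166, -210)) = Add(-708, -44) = -752)
Mul(E, Add(-352, 167)) = Mul(-752, Add(-352, 167)) = Mul(-752, -185) = 139120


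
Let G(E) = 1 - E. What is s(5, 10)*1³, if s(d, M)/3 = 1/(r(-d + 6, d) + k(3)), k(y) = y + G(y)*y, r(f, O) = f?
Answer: -3/2 ≈ -1.5000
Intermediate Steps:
k(y) = y + y*(1 - y) (k(y) = y + (1 - y)*y = y + y*(1 - y))
s(d, M) = 3/(3 - d) (s(d, M) = 3/((-d + 6) + 3*(2 - 1*3)) = 3/((6 - d) + 3*(2 - 3)) = 3/((6 - d) + 3*(-1)) = 3/((6 - d) - 3) = 3/(3 - d))
s(5, 10)*1³ = -3/(-3 + 5)*1³ = -3/2*1 = -3/2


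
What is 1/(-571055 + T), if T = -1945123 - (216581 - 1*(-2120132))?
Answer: -1/4852891 ≈ -2.0606e-7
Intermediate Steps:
T = -4281836 (T = -1945123 - (216581 + 2120132) = -1945123 - 1*2336713 = -1945123 - 2336713 = -4281836)
1/(-571055 + T) = 1/(-571055 - 4281836) = 1/(-4852891) = -1/4852891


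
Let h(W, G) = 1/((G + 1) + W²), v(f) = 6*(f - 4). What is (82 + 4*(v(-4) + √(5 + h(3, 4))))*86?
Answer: -9460 + 172*√994/7 ≈ -8685.3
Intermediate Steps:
v(f) = -24 + 6*f (v(f) = 6*(-4 + f) = -24 + 6*f)
h(W, G) = 1/(1 + G + W²) (h(W, G) = 1/((1 + G) + W²) = 1/(1 + G + W²))
(82 + 4*(v(-4) + √(5 + h(3, 4))))*86 = (82 + 4*((-24 + 6*(-4)) + √(5 + 1/(1 + 4 + 3²))))*86 = (82 + 4*((-24 - 24) + √(5 + 1/(1 + 4 + 9))))*86 = (82 + 4*(-48 + √(5 + 1/14)))*86 = (82 + 4*(-48 + √(71/14)))*86 = (82 + 4*(-48 + √994/14))*86 = (82 + (-192 + 2*√994/7))*86 = (-110 + 2*√994/7)*86 = -9460 + 172*√994/7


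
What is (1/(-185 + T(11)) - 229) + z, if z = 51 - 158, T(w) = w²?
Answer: -21505/64 ≈ -336.02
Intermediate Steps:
z = -107
(1/(-185 + T(11)) - 229) + z = (1/(-185 + 11²) - 229) - 107 = (1/(-185 + 121) - 229) - 107 = (1/(-64) - 229) - 107 = (-1/64 - 229) - 107 = -14657/64 - 107 = -21505/64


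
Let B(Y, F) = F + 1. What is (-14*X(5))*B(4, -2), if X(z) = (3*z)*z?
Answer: 1050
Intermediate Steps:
B(Y, F) = 1 + F
X(z) = 3*z²
(-14*X(5))*B(4, -2) = (-42*5²)*(1 - 2) = -42*25*(-1) = -14*75*(-1) = -1050*(-1) = 1050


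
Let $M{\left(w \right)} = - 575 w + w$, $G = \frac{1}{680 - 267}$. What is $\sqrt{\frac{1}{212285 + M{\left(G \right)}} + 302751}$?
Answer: $\frac{\sqrt{5276914162449547254}}{4174911} \approx 550.23$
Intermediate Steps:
$G = \frac{1}{413} \approx 0.0024213$
$M{\left(w \right)} = - 574 w$
$\sqrt{\frac{1}{212285 + M{\left(G \right)}} + 302751} = \sqrt{\frac{1}{212285 - \frac{82}{59}} + 302751} = \sqrt{\frac{1}{\frac{12524733}{59}} + 302751} = \sqrt{\frac{59}{12524733} + 302751} = \sqrt{\frac{3791875440542}{12524733}} = \frac{\sqrt{5276914162449547254}}{4174911}$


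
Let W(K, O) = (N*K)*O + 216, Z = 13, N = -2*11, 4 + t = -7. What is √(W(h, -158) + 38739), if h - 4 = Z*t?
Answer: I*√444209 ≈ 666.49*I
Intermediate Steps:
t = -11 (t = -4 - 7 = -11)
N = -22
h = -139 (h = 4 + 13*(-11) = 4 - 143 = -139)
W(K, O) = 216 - 22*K*O (W(K, O) = (-22*K)*O + 216 = -22*K*O + 216 = 216 - 22*K*O)
√(W(h, -158) + 38739) = √((216 - 22*(-139)*(-158)) + 38739) = √((216 - 483164) + 38739) = √(-482948 + 38739) = √(-444209) = I*√444209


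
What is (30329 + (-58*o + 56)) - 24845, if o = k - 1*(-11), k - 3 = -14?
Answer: 5540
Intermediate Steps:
k = -11 (k = 3 - 14 = -11)
o = 0 (o = -11 - 1*(-11) = -11 + 11 = 0)
(30329 + (-58*o + 56)) - 24845 = (30329 + (-58*0 + 56)) - 24845 = (30329 + (0 + 56)) - 24845 = (30329 + 56) - 24845 = 30385 - 24845 = 5540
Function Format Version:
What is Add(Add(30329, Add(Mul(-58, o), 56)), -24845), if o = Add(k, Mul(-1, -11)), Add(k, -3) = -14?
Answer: 5540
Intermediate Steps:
k = -11 (k = Add(3, -14) = -11)
o = 0 (o = Add(-11, Mul(-1, -11)) = Add(-11, 11) = 0)
Add(Add(30329, Add(Mul(-58, o), 56)), -24845) = Add(Add(30329, Add(Mul(-58, 0), 56)), -24845) = Add(Add(30329, Add(0, 56)), -24845) = Add(Add(30329, 56), -24845) = Add(30385, -24845) = 5540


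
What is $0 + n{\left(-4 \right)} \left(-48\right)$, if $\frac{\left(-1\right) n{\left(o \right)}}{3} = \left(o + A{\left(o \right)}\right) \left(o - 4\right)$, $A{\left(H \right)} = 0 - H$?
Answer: $0$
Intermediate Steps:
$A{\left(H \right)} = - H$
$n{\left(o \right)} = 0$ ($n{\left(o \right)} = - 3 \left(o - o\right) \left(o - 4\right) = - 3 \cdot 0 \left(-4 + o\right) = \left(-3\right) 0 = 0$)
$0 + n{\left(-4 \right)} \left(-48\right) = 0 + 0 \left(-48\right) = 0 + 0 = 0$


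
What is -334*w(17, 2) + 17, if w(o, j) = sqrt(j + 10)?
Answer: 17 - 668*sqrt(3) ≈ -1140.0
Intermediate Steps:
w(o, j) = sqrt(10 + j)
-334*w(17, 2) + 17 = -334*sqrt(10 + 2) + 17 = -668*sqrt(3) + 17 = 17 - 668*sqrt(3)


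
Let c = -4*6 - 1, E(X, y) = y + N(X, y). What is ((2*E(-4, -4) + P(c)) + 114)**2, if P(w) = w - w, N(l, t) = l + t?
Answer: 8100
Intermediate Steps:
E(X, y) = X + 2*y (E(X, y) = y + (X + y) = X + 2*y)
c = -25 (c = -24 - 1 = -25)
P(w) = 0
((2*E(-4, -4) + P(c)) + 114)**2 = ((2*(-4 + 2*(-4)) + 0) + 114)**2 = ((2*(-4 - 8) + 0) + 114)**2 = ((2*(-12) + 0) + 114)**2 = ((-24 + 0) + 114)**2 = (-24 + 114)**2 = 90**2 = 8100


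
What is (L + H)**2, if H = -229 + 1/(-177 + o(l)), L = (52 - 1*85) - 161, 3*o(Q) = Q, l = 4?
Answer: 49695109776/277729 ≈ 1.7893e+5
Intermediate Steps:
o(Q) = Q/3
L = -194 (L = (52 - 85) - 161 = -33 - 161 = -194)
H = -120686/527 (H = -229 + 1/(-177 + (1/3)*4) = -229 + 1/(-177 + 4/3) = -229 + 1/(-527/3) = -229 - 3/527 = -120686/527 ≈ -229.01)
(L + H)**2 = (-194 - 120686/527)**2 = (-222924/527)**2 = 49695109776/277729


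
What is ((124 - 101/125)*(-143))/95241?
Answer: -734019/3968375 ≈ -0.18497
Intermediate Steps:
((124 - 101/125)*(-143))/95241 = ((124 - 101*1/125)*(-143))*(1/95241) = ((124 - 101/125)*(-143))*(1/95241) = ((15399/125)*(-143))*(1/95241) = -2202057/125*1/95241 = -734019/3968375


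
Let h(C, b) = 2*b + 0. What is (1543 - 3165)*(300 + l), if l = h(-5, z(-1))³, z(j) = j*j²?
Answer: -473624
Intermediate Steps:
z(j) = j³
h(C, b) = 2*b
l = -8 (l = (2*(-1)³)³ = (2*(-1))³ = (-2)³ = -8)
(1543 - 3165)*(300 + l) = (1543 - 3165)*(300 - 8) = -1622*292 = -473624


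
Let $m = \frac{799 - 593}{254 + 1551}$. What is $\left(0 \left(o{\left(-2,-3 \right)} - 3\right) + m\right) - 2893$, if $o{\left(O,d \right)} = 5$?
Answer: $- \frac{5221659}{1805} \approx -2892.9$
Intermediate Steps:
$m = \frac{206}{1805} \approx 0.11413$
$\left(0 \left(o{\left(-2,-3 \right)} - 3\right) + m\right) - 2893 = \left(0 \left(5 - 3\right) + \frac{206}{1805}\right) - 2893 = \left(0 \cdot 2 + \frac{206}{1805}\right) - 2893 = \left(0 + \frac{206}{1805}\right) - 2893 = \frac{206}{1805} - 2893 = - \frac{5221659}{1805}$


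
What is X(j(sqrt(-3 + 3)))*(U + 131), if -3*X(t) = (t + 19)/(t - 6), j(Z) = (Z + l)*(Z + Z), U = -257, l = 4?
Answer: -133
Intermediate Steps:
j(Z) = 2*Z*(4 + Z) (j(Z) = (Z + 4)*(Z + Z) = (4 + Z)*(2*Z) = 2*Z*(4 + Z))
X(t) = -(19 + t)/(3*(-6 + t)) (X(t) = -(t + 19)/(3*(t - 6)) = -(19 + t)/(3*(-6 + t)))
X(j(sqrt(-3 + 3)))*(U + 131) = ((-19 - 2*sqrt(-3 + 3)*(4 + sqrt(-3 + 3)))/(3*(-6 + 2*sqrt(-3 + 3)*(4 + sqrt(-3 + 3)))))*(-257 + 131) = ((-19 - 2*sqrt(0)*(4 + sqrt(0)))/(3*(-6 + 2*sqrt(0)*(4 + sqrt(0)))))*(-126) = ((-19 - 2*0*(4 + 0))/(3*(-6 + 2*0*(4 + 0))))*(-126) = ((-19 - 2*0*4)/(3*(-6 + 2*0*4)))*(-126) = ((-19 - 1*0)/(3*(-6 + 0)))*(-126) = ((1/3)*(-19 + 0)/(-6))*(-126) = ((1/3)*(-1/6)*(-19))*(-126) = (19/18)*(-126) = -133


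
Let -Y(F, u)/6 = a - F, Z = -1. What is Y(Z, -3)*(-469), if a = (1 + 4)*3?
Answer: 45024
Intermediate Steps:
a = 15 (a = 5*3 = 15)
Y(F, u) = -90 + 6*F (Y(F, u) = -6*(15 - F) = -90 + 6*F)
Y(Z, -3)*(-469) = (-90 + 6*(-1))*(-469) = (-90 - 6)*(-469) = -96*(-469) = 45024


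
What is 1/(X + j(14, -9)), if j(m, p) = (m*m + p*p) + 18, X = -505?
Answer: -1/210 ≈ -0.0047619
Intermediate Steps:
j(m, p) = 18 + m**2 + p**2 (j(m, p) = (m**2 + p**2) + 18 = 18 + m**2 + p**2)
1/(X + j(14, -9)) = 1/(-505 + (18 + 14**2 + (-9)**2)) = 1/(-505 + (18 + 196 + 81)) = 1/(-505 + 295) = 1/(-210) = -1/210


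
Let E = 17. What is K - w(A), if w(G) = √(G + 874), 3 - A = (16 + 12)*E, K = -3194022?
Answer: -3194022 - √401 ≈ -3.1940e+6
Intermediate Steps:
A = -473 (A = 3 - (16 + 12)*17 = 3 - 28*17 = 3 - 1*476 = 3 - 476 = -473)
w(G) = √(874 + G)
K - w(A) = -3194022 - √(874 - 473) = -3194022 - √401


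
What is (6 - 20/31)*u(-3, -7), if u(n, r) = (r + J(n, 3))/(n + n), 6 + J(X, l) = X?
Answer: 1328/93 ≈ 14.280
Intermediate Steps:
J(X, l) = -6 + X
u(n, r) = (-6 + n + r)/(2*n) (u(n, r) = (r + (-6 + n))/(n + n) = (-6 + n + r)/((2*n)) = (-6 + n + r)*(1/(2*n)) = (-6 + n + r)/(2*n))
(6 - 20/31)*u(-3, -7) = (6 - 20/31)*((½)*(-6 - 3 - 7)/(-3)) = (6 - 20*1/31)*((½)*(-⅓)*(-16)) = (6 - 20/31)*(8/3) = (166/31)*(8/3) = 1328/93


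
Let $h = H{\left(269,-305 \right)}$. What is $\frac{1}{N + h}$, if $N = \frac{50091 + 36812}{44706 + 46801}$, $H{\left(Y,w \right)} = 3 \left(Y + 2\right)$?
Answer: $\frac{91507}{74482094} \approx 0.0012286$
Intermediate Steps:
$H{\left(Y,w \right)} = 6 + 3 Y$ ($H{\left(Y,w \right)} = 3 \left(2 + Y\right) = 6 + 3 Y$)
$h = 813$ ($h = 6 + 3 \cdot 269 = 6 + 807 = 813$)
$N = \frac{86903}{91507} \approx 0.94969$
$\frac{1}{N + h} = \frac{1}{\frac{86903}{91507} + 813} = \frac{1}{\frac{74482094}{91507}} = \frac{91507}{74482094}$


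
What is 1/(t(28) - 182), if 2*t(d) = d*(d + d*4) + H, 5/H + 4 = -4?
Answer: 16/28443 ≈ 0.00056253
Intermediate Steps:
H = -5/8 (H = 5/(-4 - 4) = 5/(-8) = 5*(-⅛) = -5/8 ≈ -0.62500)
t(d) = -5/16 + 5*d²/2 (t(d) = (d*(d + d*4) - 5/8)/2 = (d*(d + 4*d) - 5/8)/2 = (d*(5*d) - 5/8)/2 = (5*d² - 5/8)/2 = (-5/8 + 5*d²)/2 = -5/16 + 5*d²/2)
1/(t(28) - 182) = 1/((-5/16 + (5/2)*28²) - 182) = 1/((-5/16 + (5/2)*784) - 182) = 1/((-5/16 + 1960) - 182) = 1/(31355/16 - 182) = 1/(28443/16) = 16/28443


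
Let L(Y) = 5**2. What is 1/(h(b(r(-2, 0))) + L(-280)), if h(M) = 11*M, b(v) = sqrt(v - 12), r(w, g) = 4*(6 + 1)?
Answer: 1/69 ≈ 0.014493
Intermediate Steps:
L(Y) = 25
r(w, g) = 28 (r(w, g) = 4*7 = 28)
b(v) = sqrt(-12 + v)
1/(h(b(r(-2, 0))) + L(-280)) = 1/(11*sqrt(-12 + 28) + 25) = 1/(11*sqrt(16) + 25) = 1/(11*4 + 25) = 1/(44 + 25) = 1/69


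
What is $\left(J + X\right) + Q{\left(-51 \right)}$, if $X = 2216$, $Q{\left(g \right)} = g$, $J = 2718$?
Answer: $4883$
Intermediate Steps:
$\left(J + X\right) + Q{\left(-51 \right)} = \left(2718 + 2216\right) - 51 = 4934 - 51 = 4883$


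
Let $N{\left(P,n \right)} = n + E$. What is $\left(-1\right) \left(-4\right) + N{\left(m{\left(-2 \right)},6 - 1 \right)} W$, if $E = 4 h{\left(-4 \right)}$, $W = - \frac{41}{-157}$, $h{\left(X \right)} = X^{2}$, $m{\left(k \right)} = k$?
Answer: $\frac{3457}{157} \approx 22.019$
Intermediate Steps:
$W = \frac{41}{157}$ ($W = \left(-41\right) \left(- \frac{1}{157}\right) = \frac{41}{157} \approx 0.26115$)
$E = 64$ ($E = 4 \left(-4\right)^{2} = 4 \cdot 16 = 64$)
$N{\left(P,n \right)} = 64 + n$ ($N{\left(P,n \right)} = n + 64 = 64 + n$)
$\left(-1\right) \left(-4\right) + N{\left(m{\left(-2 \right)},6 - 1 \right)} W = \left(-1\right) \left(-4\right) + \left(64 + \left(6 - 1\right)\right) \frac{41}{157} = 4 + \left(64 + 5\right) \frac{41}{157} = 4 + 69 \cdot \frac{41}{157} = 4 + \frac{2829}{157} = \frac{3457}{157}$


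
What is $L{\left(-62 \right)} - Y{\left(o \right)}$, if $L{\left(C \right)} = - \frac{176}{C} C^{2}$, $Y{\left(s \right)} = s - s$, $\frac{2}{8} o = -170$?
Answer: $10912$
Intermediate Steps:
$o = -680$ ($o = 4 \left(-170\right) = -680$)
$Y{\left(s \right)} = 0$
$L{\left(C \right)} = - 176 C$
$L{\left(-62 \right)} - Y{\left(o \right)} = \left(-176\right) \left(-62\right) - 0 = 10912 + 0 = 10912$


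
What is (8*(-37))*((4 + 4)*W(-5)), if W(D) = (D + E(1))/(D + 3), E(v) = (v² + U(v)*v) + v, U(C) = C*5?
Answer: 2368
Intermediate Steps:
U(C) = 5*C
E(v) = v + 6*v² (E(v) = (v² + (5*v)*v) + v = (v² + 5*v²) + v = 6*v² + v = v + 6*v²)
W(D) = (7 + D)/(3 + D) (W(D) = (D + 1*(1 + 6*1))/(D + 3) = (D + 1*(1 + 6))/(3 + D) = (D + 1*7)/(3 + D) = (D + 7)/(3 + D) = (7 + D)/(3 + D))
(8*(-37))*((4 + 4)*W(-5)) = (8*(-37))*((4 + 4)*((7 - 5)/(3 - 5))) = -2368*2/(-2) = -2368*(-½*2) = -2368*(-1) = -296*(-8) = 2368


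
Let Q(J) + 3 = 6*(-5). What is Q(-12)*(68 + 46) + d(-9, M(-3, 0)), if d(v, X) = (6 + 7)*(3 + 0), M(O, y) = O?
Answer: -3723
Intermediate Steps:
d(v, X) = 39 (d(v, X) = 13*3 = 39)
Q(J) = -33 (Q(J) = -3 + 6*(-5) = -3 - 30 = -33)
Q(-12)*(68 + 46) + d(-9, M(-3, 0)) = -33*(68 + 46) + 39 = -33*114 + 39 = -3762 + 39 = -3723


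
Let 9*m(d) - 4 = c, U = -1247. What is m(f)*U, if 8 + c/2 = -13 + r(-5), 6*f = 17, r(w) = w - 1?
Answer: 62350/9 ≈ 6927.8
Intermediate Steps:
r(w) = -1 + w
f = 17/6 (f = (⅙)*17 = 17/6 ≈ 2.8333)
c = -54 (c = -16 + 2*(-13 + (-1 - 5)) = -16 + 2*(-13 - 6) = -16 + 2*(-19) = -16 - 38 = -54)
m(d) = -50/9 (m(d) = 4/9 + (⅑)*(-54) = 4/9 - 6 = -50/9)
m(f)*U = -50/9*(-1247) = 62350/9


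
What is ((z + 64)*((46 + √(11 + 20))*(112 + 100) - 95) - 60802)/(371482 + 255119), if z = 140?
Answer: 1909226/626601 + 14416*√31/208867 ≈ 3.4312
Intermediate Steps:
((z + 64)*((46 + √(11 + 20))*(112 + 100) - 95) - 60802)/(371482 + 255119) = ((140 + 64)*((46 + √(11 + 20))*(112 + 100) - 95) - 60802)/(371482 + 255119) = (204*((46 + √31)*212 - 95) - 60802)/626601 = (204*((9752 + 212*√31) - 95) - 60802)*(1/626601) = (204*(9657 + 212*√31) - 60802)*(1/626601) = ((1970028 + 43248*√31) - 60802)*(1/626601) = (1909226 + 43248*√31)*(1/626601) = 1909226/626601 + 14416*√31/208867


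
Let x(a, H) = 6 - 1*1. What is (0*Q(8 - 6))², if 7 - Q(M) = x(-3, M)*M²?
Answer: 0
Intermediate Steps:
x(a, H) = 5 (x(a, H) = 6 - 1 = 5)
Q(M) = 7 - 5*M²
(0*Q(8 - 6))² = (0*(7 - 5*(8 - 6)²))² = (0*(7 - 5*2²))² = (0*(7 - 5*4))² = (0*(7 - 20))² = (0*(-13))² = 0² = 0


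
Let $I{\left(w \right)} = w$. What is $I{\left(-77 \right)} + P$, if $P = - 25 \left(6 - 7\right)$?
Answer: $-52$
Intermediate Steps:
$P = 25$ ($P = \left(-25\right) \left(-1\right) = 25$)
$I{\left(-77 \right)} + P = -77 + 25 = -52$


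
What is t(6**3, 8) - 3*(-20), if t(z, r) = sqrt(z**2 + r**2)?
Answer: 60 + 8*sqrt(730) ≈ 276.15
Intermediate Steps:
t(z, r) = sqrt(r**2 + z**2)
t(6**3, 8) - 3*(-20) = sqrt(8**2 + (6**3)**2) - 3*(-20) = sqrt(64 + 216**2) + 60 = sqrt(64 + 46656) + 60 = sqrt(46720) + 60 = 8*sqrt(730) + 60 = 60 + 8*sqrt(730)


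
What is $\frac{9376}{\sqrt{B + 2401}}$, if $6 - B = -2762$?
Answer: $\frac{9376 \sqrt{5169}}{5169} \approx 130.41$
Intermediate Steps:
$B = 2768$ ($B = 6 - -2762 = 6 + 2762 = 2768$)
$\frac{9376}{\sqrt{B + 2401}} = \frac{9376}{\sqrt{2768 + 2401}} = \frac{9376}{\sqrt{5169}} = 9376 \frac{\sqrt{5169}}{5169} = \frac{9376 \sqrt{5169}}{5169}$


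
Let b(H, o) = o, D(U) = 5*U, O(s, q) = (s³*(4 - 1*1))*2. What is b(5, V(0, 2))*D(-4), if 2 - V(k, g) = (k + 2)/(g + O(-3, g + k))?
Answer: -161/4 ≈ -40.250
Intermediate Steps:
O(s, q) = 6*s³ (O(s, q) = (s³*(4 - 1))*2 = (s³*3)*2 = (3*s³)*2 = 6*s³)
V(k, g) = 2 - (2 + k)/(-162 + g) (V(k, g) = 2 - (k + 2)/(g + 6*(-3)³) = 2 - (2 + k)/(g + 6*(-27)) = 2 - (2 + k)/(g - 162) = 2 - (2 + k)/(-162 + g))
b(5, V(0, 2))*D(-4) = ((-326 - 1*0 + 2*2)/(-162 + 2))*(5*(-4)) = ((-326 + 0 + 4)/(-160))*(-20) = -1/160*(-322)*(-20) = (161/80)*(-20) = -161/4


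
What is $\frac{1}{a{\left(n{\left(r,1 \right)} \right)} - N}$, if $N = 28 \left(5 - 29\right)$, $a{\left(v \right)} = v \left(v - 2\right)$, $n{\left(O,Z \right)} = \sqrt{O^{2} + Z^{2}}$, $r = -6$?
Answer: $\frac{709}{502533} + \frac{2 \sqrt{37}}{502533} \approx 0.0014351$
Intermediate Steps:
$a{\left(v \right)} = v \left(-2 + v\right)$
$N = -672$ ($N = 28 \left(-24\right) = -672$)
$\frac{1}{a{\left(n{\left(r,1 \right)} \right)} - N} = \frac{1}{\sqrt{\left(-6\right)^{2} + 1^{2}} \left(-2 + \sqrt{\left(-6\right)^{2} + 1^{2}}\right) - -672} = \frac{1}{\sqrt{36 + 1} \left(-2 + \sqrt{36 + 1}\right) + 672} = \frac{1}{\sqrt{37} \left(-2 + \sqrt{37}\right) + 672} = \frac{1}{672 + \sqrt{37} \left(-2 + \sqrt{37}\right)}$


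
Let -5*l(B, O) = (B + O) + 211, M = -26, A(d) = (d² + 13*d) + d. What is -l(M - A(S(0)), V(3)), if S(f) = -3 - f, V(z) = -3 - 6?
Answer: 209/5 ≈ 41.800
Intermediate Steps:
V(z) = -9
A(d) = d² + 14*d
l(B, O) = -211/5 - B/5 - O/5 (l(B, O) = -((B + O) + 211)/5 = -(211 + B + O)/5 = -211/5 - B/5 - O/5)
-l(M - A(S(0)), V(3)) = -(-211/5 - (-26 - (-3 - 1*0)*(14 + (-3 - 1*0)))/5 - ⅕*(-9)) = -(-211/5 - (-26 - (-3 + 0)*(14 + (-3 + 0)))/5 + 9/5) = -(-211/5 - (-26 - (-3)*(14 - 3))/5 + 9/5) = -(-211/5 - (-26 - (-3)*11)/5 + 9/5) = -(-211/5 - (-26 - 1*(-33))/5 + 9/5) = -(-211/5 - (-26 + 33)/5 + 9/5) = -(-211/5 - ⅕*7 + 9/5) = -(-211/5 - 7/5 + 9/5) = -1*(-209/5) = 209/5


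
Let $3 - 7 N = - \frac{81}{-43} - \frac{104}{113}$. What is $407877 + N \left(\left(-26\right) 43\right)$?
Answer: $\frac{322373411}{791} \approx 4.0755 \cdot 10^{5}$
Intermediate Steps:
$N = \frac{9896}{34013}$ ($N = \frac{3}{7} - \frac{- \frac{81}{-43} - \frac{104}{113}}{7} = \frac{3}{7} - \frac{\left(-81\right) \left(- \frac{1}{43}\right) - \frac{104}{113}}{7} = \frac{3}{7} - \frac{\frac{81}{43} - \frac{104}{113}}{7} = \frac{3}{7} - \frac{4681}{34013} = \frac{9896}{34013} \approx 0.29095$)
$407877 + N \left(\left(-26\right) 43\right) = 407877 + \frac{9896 \left(\left(-26\right) 43\right)}{34013} = 407877 + \frac{9896}{34013} \left(-1118\right) = 407877 - \frac{257296}{791} = \frac{322373411}{791}$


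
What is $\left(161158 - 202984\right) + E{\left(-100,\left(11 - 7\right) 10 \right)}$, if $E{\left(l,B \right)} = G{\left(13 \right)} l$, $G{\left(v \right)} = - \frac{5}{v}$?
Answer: $- \frac{543238}{13} \approx -41788.0$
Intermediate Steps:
$E{\left(l,B \right)} = - \frac{5 l}{13}$ ($E{\left(l,B \right)} = - \frac{5}{13} l = \left(-5\right) \frac{1}{13} l = - \frac{5 l}{13}$)
$\left(161158 - 202984\right) + E{\left(-100,\left(11 - 7\right) 10 \right)} = \left(161158 - 202984\right) - - \frac{500}{13} = -41826 + \frac{500}{13} = - \frac{543238}{13}$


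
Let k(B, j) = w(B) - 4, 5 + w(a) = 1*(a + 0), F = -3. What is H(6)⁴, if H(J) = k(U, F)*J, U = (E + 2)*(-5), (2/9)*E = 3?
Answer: 72555348321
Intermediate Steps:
E = 27/2 (E = (9/2)*3 = 27/2 ≈ 13.500)
w(a) = -5 + a (w(a) = -5 + 1*(a + 0) = -5 + 1*a = -5 + a)
U = -155/2 (U = (27/2 + 2)*(-5) = (31/2)*(-5) = -155/2 ≈ -77.500)
k(B, j) = -9 + B (k(B, j) = (-5 + B) - 4 = -9 + B)
H(J) = -173*J/2 (H(J) = (-9 - 155/2)*J = -173*J/2)
H(6)⁴ = (-173/2*6)⁴ = (-519)⁴ = 72555348321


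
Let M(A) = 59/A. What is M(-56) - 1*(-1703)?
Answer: 95309/56 ≈ 1701.9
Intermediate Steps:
M(-56) - 1*(-1703) = 59/(-56) - 1*(-1703) = 59*(-1/56) + 1703 = -59/56 + 1703 = 95309/56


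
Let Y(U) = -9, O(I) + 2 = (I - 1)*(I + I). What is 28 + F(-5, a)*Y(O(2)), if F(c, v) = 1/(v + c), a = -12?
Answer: 485/17 ≈ 28.529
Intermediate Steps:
F(c, v) = 1/(c + v)
O(I) = -2 + 2*I*(-1 + I) (O(I) = -2 + (I - 1)*(I + I) = -2 + (-1 + I)*(2*I) = -2 + 2*I*(-1 + I))
28 + F(-5, a)*Y(O(2)) = 28 - 9/(-5 - 12) = 28 - 9/(-17) = 28 - 1/17*(-9) = 28 + 9/17 = 485/17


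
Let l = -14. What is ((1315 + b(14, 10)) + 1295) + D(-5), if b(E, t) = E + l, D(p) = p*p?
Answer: 2635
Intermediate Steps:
D(p) = p**2
b(E, t) = -14 + E (b(E, t) = E - 14 = -14 + E)
((1315 + b(14, 10)) + 1295) + D(-5) = ((1315 + (-14 + 14)) + 1295) + (-5)**2 = ((1315 + 0) + 1295) + 25 = (1315 + 1295) + 25 = 2610 + 25 = 2635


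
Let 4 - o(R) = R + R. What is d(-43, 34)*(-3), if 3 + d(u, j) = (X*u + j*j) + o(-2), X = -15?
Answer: -5418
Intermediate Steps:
o(R) = 4 - 2*R (o(R) = 4 - (R + R) = 4 - 2*R)
d(u, j) = 5 + j² - 15*u (d(u, j) = -3 + ((-15*u + j*j) + (4 - 2*(-2))) = -3 + ((-15*u + j²) + (4 + 4)) = -3 + ((j² - 15*u) + 8) = -3 + (8 + j² - 15*u) = 5 + j² - 15*u)
d(-43, 34)*(-3) = (5 + 34² - 15*(-43))*(-3) = (5 + 1156 + 645)*(-3) = 1806*(-3) = -5418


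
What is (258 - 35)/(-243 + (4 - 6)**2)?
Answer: -223/239 ≈ -0.93305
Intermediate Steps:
(258 - 35)/(-243 + (4 - 6)**2) = 223/(-243 + (-2)**2) = 223/(-243 + 4) = 223/(-239) = 223*(-1/239) = -223/239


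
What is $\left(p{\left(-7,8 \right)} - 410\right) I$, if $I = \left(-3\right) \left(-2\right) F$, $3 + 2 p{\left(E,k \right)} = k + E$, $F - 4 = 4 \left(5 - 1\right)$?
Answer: $-49320$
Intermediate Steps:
$F = 20$ ($F = 4 + 4 \left(5 - 1\right) = 4 + 4 \cdot 4 = 4 + 16 = 20$)
$p{\left(E,k \right)} = - \frac{3}{2} + \frac{E}{2} + \frac{k}{2}$ ($p{\left(E,k \right)} = - \frac{3}{2} + \frac{k + E}{2} = - \frac{3}{2} + \frac{E + k}{2} = - \frac{3}{2} + \left(\frac{E}{2} + \frac{k}{2}\right) = - \frac{3}{2} + \frac{E}{2} + \frac{k}{2}$)
$I = 120$ ($I = \left(-3\right) \left(-2\right) 20 = 6 \cdot 20 = 120$)
$\left(p{\left(-7,8 \right)} - 410\right) I = \left(\left(- \frac{3}{2} + \frac{1}{2} \left(-7\right) + \frac{1}{2} \cdot 8\right) - 410\right) 120 = \left(\left(- \frac{3}{2} - \frac{7}{2} + 4\right) - 410\right) 120 = \left(-1 - 410\right) 120 = \left(-411\right) 120 = -49320$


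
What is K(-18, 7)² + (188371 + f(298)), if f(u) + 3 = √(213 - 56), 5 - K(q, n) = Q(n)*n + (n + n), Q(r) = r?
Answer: 191732 + √157 ≈ 1.9174e+5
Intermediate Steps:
K(q, n) = 5 - n² - 2*n (K(q, n) = 5 - (n*n + (n + n)) = 5 - (n² + 2*n) = 5 + (-n² - 2*n) = 5 - n² - 2*n)
f(u) = -3 + √157 (f(u) = -3 + √(213 - 56) = -3 + √157)
K(-18, 7)² + (188371 + f(298)) = (5 - 1*7² - 2*7)² + (188371 + (-3 + √157)) = (5 - 1*49 - 14)² + (188368 + √157) = (5 - 49 - 14)² + (188368 + √157) = (-58)² + (188368 + √157) = 3364 + (188368 + √157) = 191732 + √157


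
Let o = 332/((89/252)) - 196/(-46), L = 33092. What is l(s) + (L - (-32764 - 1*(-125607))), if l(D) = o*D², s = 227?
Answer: 99482937529/2047 ≈ 4.8599e+7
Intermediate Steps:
o = 1932994/2047 (o = 332/((89*(1/252))) - 196*(-1/46) = 332/(89/252) + 98/23 = 332*(252/89) + 98/23 = 83664/89 + 98/23 = 1932994/2047 ≈ 944.31)
l(D) = 1932994*D²/2047
l(s) + (L - (-32764 - 1*(-125607))) = (1932994/2047)*227² + (33092 - (-32764 - 1*(-125607))) = (1932994/2047)*51529 + (33092 - (-32764 + 125607)) = 99605247826/2047 + (33092 - 1*92843) = 99605247826/2047 + (33092 - 92843) = 99605247826/2047 - 59751 = 99482937529/2047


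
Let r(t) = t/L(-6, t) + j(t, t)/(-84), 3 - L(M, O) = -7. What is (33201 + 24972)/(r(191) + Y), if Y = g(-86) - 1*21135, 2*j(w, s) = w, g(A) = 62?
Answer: -48865320/17686231 ≈ -2.7629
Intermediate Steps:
j(w, s) = w/2
L(M, O) = 10 (L(M, O) = 3 - 1*(-7) = 3 + 7 = 10)
r(t) = 79*t/840 (r(t) = t/10 + (t/2)/(-84) = t*(1/10) + (t/2)*(-1/84) = t/10 - t/168 = 79*t/840)
Y = -21073 (Y = 62 - 1*21135 = 62 - 21135 = -21073)
(33201 + 24972)/(r(191) + Y) = (33201 + 24972)/((79/840)*191 - 21073) = 58173/(15089/840 - 21073) = 58173/(-17686231/840) = 58173*(-840/17686231) = -48865320/17686231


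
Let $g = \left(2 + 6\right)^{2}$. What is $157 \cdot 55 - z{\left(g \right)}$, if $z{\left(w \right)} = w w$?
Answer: $4539$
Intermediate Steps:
$g = 64$ ($g = 8^{2} = 64$)
$z{\left(w \right)} = w^{2}$
$157 \cdot 55 - z{\left(g \right)} = 157 \cdot 55 - 64^{2} = 8635 - 4096 = 4539$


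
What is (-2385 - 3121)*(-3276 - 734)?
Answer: 22079060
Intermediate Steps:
(-2385 - 3121)*(-3276 - 734) = -5506*(-4010) = 22079060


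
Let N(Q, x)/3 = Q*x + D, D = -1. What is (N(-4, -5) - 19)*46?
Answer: 1748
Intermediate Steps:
N(Q, x) = -3 + 3*Q*x (N(Q, x) = 3*(Q*x - 1) = 3*(-1 + Q*x) = -3 + 3*Q*x)
(N(-4, -5) - 19)*46 = ((-3 + 3*(-4)*(-5)) - 19)*46 = ((-3 + 60) - 19)*46 = (57 - 19)*46 = 38*46 = 1748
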